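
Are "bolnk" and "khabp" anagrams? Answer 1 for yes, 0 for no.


Strings: "bolnk", "khabp"
Sorted first:  bklno
Sorted second: abhkp
Differ at position 0: 'b' vs 'a' => not anagrams

0


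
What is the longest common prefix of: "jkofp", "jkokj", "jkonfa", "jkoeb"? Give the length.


Words: jkofp, jkokj, jkonfa, jkoeb
  Position 0: all 'j' => match
  Position 1: all 'k' => match
  Position 2: all 'o' => match
  Position 3: ('f', 'k', 'n', 'e') => mismatch, stop
LCP = "jko" (length 3)

3


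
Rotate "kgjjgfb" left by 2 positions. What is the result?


Input: "kgjjgfb", rotate left by 2
First 2 characters: "kg"
Remaining characters: "jjgfb"
Concatenate remaining + first: "jjgfb" + "kg" = "jjgfbkg"

jjgfbkg


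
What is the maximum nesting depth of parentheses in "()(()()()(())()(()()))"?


Input: "()(()()()(())()(()()))"
Tracking depth:
  Position 0 '(': depth becomes 1
  Position 1 ')': depth becomes 0
  Position 2 '(': depth becomes 1
  Position 3 '(': depth becomes 2
  Position 4 ')': depth becomes 1
  Position 5 '(': depth becomes 2
  Position 6 ')': depth becomes 1
  Position 7 '(': depth becomes 2
  Position 8 ')': depth becomes 1
  Position 9 '(': depth becomes 2
  Position 10 '(': depth becomes 3
  Position 11 ')': depth becomes 2
  Position 12 ')': depth becomes 1
  Position 13 '(': depth becomes 2
  Position 14 ')': depth becomes 1
  Position 15 '(': depth becomes 2
  Position 16 '(': depth becomes 3
  Position 17 ')': depth becomes 2
  Position 18 '(': depth becomes 3
  Position 19 ')': depth becomes 2
  Position 20 ')': depth becomes 1
  Position 21 ')': depth becomes 0
Maximum depth reached: 3

3


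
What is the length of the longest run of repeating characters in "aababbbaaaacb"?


Input: "aababbbaaaacb"
Scanning for longest run:
  Position 1 ('a'): continues run of 'a', length=2
  Position 2 ('b'): new char, reset run to 1
  Position 3 ('a'): new char, reset run to 1
  Position 4 ('b'): new char, reset run to 1
  Position 5 ('b'): continues run of 'b', length=2
  Position 6 ('b'): continues run of 'b', length=3
  Position 7 ('a'): new char, reset run to 1
  Position 8 ('a'): continues run of 'a', length=2
  Position 9 ('a'): continues run of 'a', length=3
  Position 10 ('a'): continues run of 'a', length=4
  Position 11 ('c'): new char, reset run to 1
  Position 12 ('b'): new char, reset run to 1
Longest run: 'a' with length 4

4


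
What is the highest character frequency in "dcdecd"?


Input: dcdecd
Character counts:
  'c': 2
  'd': 3
  'e': 1
Maximum frequency: 3

3


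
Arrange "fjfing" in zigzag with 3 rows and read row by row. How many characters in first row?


Zigzag "fjfing" into 3 rows:
Placing characters:
  'f' => row 0
  'j' => row 1
  'f' => row 2
  'i' => row 1
  'n' => row 0
  'g' => row 1
Rows:
  Row 0: "fn"
  Row 1: "jig"
  Row 2: "f"
First row length: 2

2


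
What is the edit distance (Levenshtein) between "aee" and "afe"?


Computing edit distance: "aee" -> "afe"
DP table:
           a    f    e
      0    1    2    3
  a   1    0    1    2
  e   2    1    1    1
  e   3    2    2    1
Edit distance = dp[3][3] = 1

1


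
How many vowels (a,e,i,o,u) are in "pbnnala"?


Input: pbnnala
Checking each character:
  'p' at position 0: consonant
  'b' at position 1: consonant
  'n' at position 2: consonant
  'n' at position 3: consonant
  'a' at position 4: vowel (running total: 1)
  'l' at position 5: consonant
  'a' at position 6: vowel (running total: 2)
Total vowels: 2

2


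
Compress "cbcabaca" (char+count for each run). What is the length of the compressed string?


Input: cbcabaca
Runs:
  'c' x 1 => "c1"
  'b' x 1 => "b1"
  'c' x 1 => "c1"
  'a' x 1 => "a1"
  'b' x 1 => "b1"
  'a' x 1 => "a1"
  'c' x 1 => "c1"
  'a' x 1 => "a1"
Compressed: "c1b1c1a1b1a1c1a1"
Compressed length: 16

16


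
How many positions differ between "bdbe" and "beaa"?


Comparing "bdbe" and "beaa" position by position:
  Position 0: 'b' vs 'b' => same
  Position 1: 'd' vs 'e' => DIFFER
  Position 2: 'b' vs 'a' => DIFFER
  Position 3: 'e' vs 'a' => DIFFER
Positions that differ: 3

3


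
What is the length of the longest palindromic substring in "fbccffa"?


Input: "fbccffa"
Checking substrings for palindromes:
  [2:4] "cc" (len 2) => palindrome
  [4:6] "ff" (len 2) => palindrome
Longest palindromic substring: "cc" with length 2

2


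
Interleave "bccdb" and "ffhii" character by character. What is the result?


Interleaving "bccdb" and "ffhii":
  Position 0: 'b' from first, 'f' from second => "bf"
  Position 1: 'c' from first, 'f' from second => "cf"
  Position 2: 'c' from first, 'h' from second => "ch"
  Position 3: 'd' from first, 'i' from second => "di"
  Position 4: 'b' from first, 'i' from second => "bi"
Result: bfcfchdibi

bfcfchdibi


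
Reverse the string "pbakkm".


Input: pbakkm
Reading characters right to left:
  Position 5: 'm'
  Position 4: 'k'
  Position 3: 'k'
  Position 2: 'a'
  Position 1: 'b'
  Position 0: 'p'
Reversed: mkkabp

mkkabp


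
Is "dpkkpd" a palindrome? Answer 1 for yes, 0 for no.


Input: dpkkpd
Reversed: dpkkpd
  Compare pos 0 ('d') with pos 5 ('d'): match
  Compare pos 1 ('p') with pos 4 ('p'): match
  Compare pos 2 ('k') with pos 3 ('k'): match
Result: palindrome

1


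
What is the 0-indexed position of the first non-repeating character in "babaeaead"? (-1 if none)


Input: babaeaead
Character frequencies:
  'a': 4
  'b': 2
  'd': 1
  'e': 2
Scanning left to right for freq == 1:
  Position 0 ('b'): freq=2, skip
  Position 1 ('a'): freq=4, skip
  Position 2 ('b'): freq=2, skip
  Position 3 ('a'): freq=4, skip
  Position 4 ('e'): freq=2, skip
  Position 5 ('a'): freq=4, skip
  Position 6 ('e'): freq=2, skip
  Position 7 ('a'): freq=4, skip
  Position 8 ('d'): unique! => answer = 8

8


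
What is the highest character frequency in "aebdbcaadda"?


Input: aebdbcaadda
Character counts:
  'a': 4
  'b': 2
  'c': 1
  'd': 3
  'e': 1
Maximum frequency: 4

4


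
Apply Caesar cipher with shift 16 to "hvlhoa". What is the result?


Caesar cipher: shift "hvlhoa" by 16
  'h' (pos 7) + 16 = pos 23 = 'x'
  'v' (pos 21) + 16 = pos 11 = 'l'
  'l' (pos 11) + 16 = pos 1 = 'b'
  'h' (pos 7) + 16 = pos 23 = 'x'
  'o' (pos 14) + 16 = pos 4 = 'e'
  'a' (pos 0) + 16 = pos 16 = 'q'
Result: xlbxeq

xlbxeq


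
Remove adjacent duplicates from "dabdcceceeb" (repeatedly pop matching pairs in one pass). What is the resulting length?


Input: dabdcceceeb
Stack-based adjacent duplicate removal:
  Read 'd': push. Stack: d
  Read 'a': push. Stack: da
  Read 'b': push. Stack: dab
  Read 'd': push. Stack: dabd
  Read 'c': push. Stack: dabdc
  Read 'c': matches stack top 'c' => pop. Stack: dabd
  Read 'e': push. Stack: dabde
  Read 'c': push. Stack: dabdec
  Read 'e': push. Stack: dabdece
  Read 'e': matches stack top 'e' => pop. Stack: dabdec
  Read 'b': push. Stack: dabdecb
Final stack: "dabdecb" (length 7)

7


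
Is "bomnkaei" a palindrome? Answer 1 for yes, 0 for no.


Input: bomnkaei
Reversed: ieaknmob
  Compare pos 0 ('b') with pos 7 ('i'): MISMATCH
  Compare pos 1 ('o') with pos 6 ('e'): MISMATCH
  Compare pos 2 ('m') with pos 5 ('a'): MISMATCH
  Compare pos 3 ('n') with pos 4 ('k'): MISMATCH
Result: not a palindrome

0


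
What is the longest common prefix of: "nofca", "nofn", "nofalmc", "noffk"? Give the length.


Words: nofca, nofn, nofalmc, noffk
  Position 0: all 'n' => match
  Position 1: all 'o' => match
  Position 2: all 'f' => match
  Position 3: ('c', 'n', 'a', 'f') => mismatch, stop
LCP = "nof" (length 3)

3


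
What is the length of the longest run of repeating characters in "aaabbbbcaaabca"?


Input: "aaabbbbcaaabca"
Scanning for longest run:
  Position 1 ('a'): continues run of 'a', length=2
  Position 2 ('a'): continues run of 'a', length=3
  Position 3 ('b'): new char, reset run to 1
  Position 4 ('b'): continues run of 'b', length=2
  Position 5 ('b'): continues run of 'b', length=3
  Position 6 ('b'): continues run of 'b', length=4
  Position 7 ('c'): new char, reset run to 1
  Position 8 ('a'): new char, reset run to 1
  Position 9 ('a'): continues run of 'a', length=2
  Position 10 ('a'): continues run of 'a', length=3
  Position 11 ('b'): new char, reset run to 1
  Position 12 ('c'): new char, reset run to 1
  Position 13 ('a'): new char, reset run to 1
Longest run: 'b' with length 4

4


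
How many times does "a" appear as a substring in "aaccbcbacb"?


Searching for "a" in "aaccbcbacb"
Scanning each position:
  Position 0: "a" => MATCH
  Position 1: "a" => MATCH
  Position 2: "c" => no
  Position 3: "c" => no
  Position 4: "b" => no
  Position 5: "c" => no
  Position 6: "b" => no
  Position 7: "a" => MATCH
  Position 8: "c" => no
  Position 9: "b" => no
Total occurrences: 3

3


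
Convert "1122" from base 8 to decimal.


Input: "1122" in base 8
Positional expansion:
  Digit '1' (value 1) x 8^3 = 512
  Digit '1' (value 1) x 8^2 = 64
  Digit '2' (value 2) x 8^1 = 16
  Digit '2' (value 2) x 8^0 = 2
Sum = 594

594


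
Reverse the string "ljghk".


Input: ljghk
Reading characters right to left:
  Position 4: 'k'
  Position 3: 'h'
  Position 2: 'g'
  Position 1: 'j'
  Position 0: 'l'
Reversed: khgjl

khgjl


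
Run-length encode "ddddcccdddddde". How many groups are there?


Input: ddddcccdddddde
Scanning for consecutive runs:
  Group 1: 'd' x 4 (positions 0-3)
  Group 2: 'c' x 3 (positions 4-6)
  Group 3: 'd' x 6 (positions 7-12)
  Group 4: 'e' x 1 (positions 13-13)
Total groups: 4

4


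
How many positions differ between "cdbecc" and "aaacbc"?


Comparing "cdbecc" and "aaacbc" position by position:
  Position 0: 'c' vs 'a' => DIFFER
  Position 1: 'd' vs 'a' => DIFFER
  Position 2: 'b' vs 'a' => DIFFER
  Position 3: 'e' vs 'c' => DIFFER
  Position 4: 'c' vs 'b' => DIFFER
  Position 5: 'c' vs 'c' => same
Positions that differ: 5

5


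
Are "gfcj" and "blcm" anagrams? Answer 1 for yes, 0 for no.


Strings: "gfcj", "blcm"
Sorted first:  cfgj
Sorted second: bclm
Differ at position 0: 'c' vs 'b' => not anagrams

0


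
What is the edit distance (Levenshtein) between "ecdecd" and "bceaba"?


Computing edit distance: "ecdecd" -> "bceaba"
DP table:
           b    c    e    a    b    a
      0    1    2    3    4    5    6
  e   1    1    2    2    3    4    5
  c   2    2    1    2    3    4    5
  d   3    3    2    2    3    4    5
  e   4    4    3    2    3    4    5
  c   5    5    4    3    3    4    5
  d   6    6    5    4    4    4    5
Edit distance = dp[6][6] = 5

5


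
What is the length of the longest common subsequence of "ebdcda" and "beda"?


LCS of "ebdcda" and "beda"
DP table:
           b    e    d    a
      0    0    0    0    0
  e   0    0    1    1    1
  b   0    1    1    1    1
  d   0    1    1    2    2
  c   0    1    1    2    2
  d   0    1    1    2    2
  a   0    1    1    2    3
LCS length = dp[6][4] = 3

3


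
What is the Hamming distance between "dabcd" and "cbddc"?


Comparing "dabcd" and "cbddc" position by position:
  Position 0: 'd' vs 'c' => differ
  Position 1: 'a' vs 'b' => differ
  Position 2: 'b' vs 'd' => differ
  Position 3: 'c' vs 'd' => differ
  Position 4: 'd' vs 'c' => differ
Total differences (Hamming distance): 5

5


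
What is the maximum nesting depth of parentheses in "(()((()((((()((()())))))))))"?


Input: "(()((()((((()((()())))))))))"
Tracking depth:
  Position 0 '(': depth becomes 1
  Position 1 '(': depth becomes 2
  Position 2 ')': depth becomes 1
  Position 3 '(': depth becomes 2
  Position 4 '(': depth becomes 3
  Position 5 '(': depth becomes 4
  Position 6 ')': depth becomes 3
  Position 7 '(': depth becomes 4
  Position 8 '(': depth becomes 5
  Position 9 '(': depth becomes 6
  Position 10 '(': depth becomes 7
  Position 11 '(': depth becomes 8
  Position 12 ')': depth becomes 7
  Position 13 '(': depth becomes 8
  Position 14 '(': depth becomes 9
  Position 15 '(': depth becomes 10
  Position 16 ')': depth becomes 9
  Position 17 '(': depth becomes 10
  Position 18 ')': depth becomes 9
  Position 19 ')': depth becomes 8
  Position 20 ')': depth becomes 7
  Position 21 ')': depth becomes 6
  Position 22 ')': depth becomes 5
  Position 23 ')': depth becomes 4
  Position 24 ')': depth becomes 3
  Position 25 ')': depth becomes 2
  Position 26 ')': depth becomes 1
  Position 27 ')': depth becomes 0
Maximum depth reached: 10

10


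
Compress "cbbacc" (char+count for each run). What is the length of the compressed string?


Input: cbbacc
Runs:
  'c' x 1 => "c1"
  'b' x 2 => "b2"
  'a' x 1 => "a1"
  'c' x 2 => "c2"
Compressed: "c1b2a1c2"
Compressed length: 8

8


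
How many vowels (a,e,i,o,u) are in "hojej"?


Input: hojej
Checking each character:
  'h' at position 0: consonant
  'o' at position 1: vowel (running total: 1)
  'j' at position 2: consonant
  'e' at position 3: vowel (running total: 2)
  'j' at position 4: consonant
Total vowels: 2

2


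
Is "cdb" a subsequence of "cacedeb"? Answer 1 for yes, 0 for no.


Check if "cdb" is a subsequence of "cacedeb"
Greedy scan:
  Position 0 ('c'): matches sub[0] = 'c'
  Position 1 ('a'): no match needed
  Position 2 ('c'): no match needed
  Position 3 ('e'): no match needed
  Position 4 ('d'): matches sub[1] = 'd'
  Position 5 ('e'): no match needed
  Position 6 ('b'): matches sub[2] = 'b'
All 3 characters matched => is a subsequence

1


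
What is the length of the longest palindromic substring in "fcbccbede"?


Input: "fcbccbede"
Checking substrings for palindromes:
  [2:6] "bccb" (len 4) => palindrome
  [1:4] "cbc" (len 3) => palindrome
  [6:9] "ede" (len 3) => palindrome
  [3:5] "cc" (len 2) => palindrome
Longest palindromic substring: "bccb" with length 4

4


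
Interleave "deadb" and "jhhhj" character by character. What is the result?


Interleaving "deadb" and "jhhhj":
  Position 0: 'd' from first, 'j' from second => "dj"
  Position 1: 'e' from first, 'h' from second => "eh"
  Position 2: 'a' from first, 'h' from second => "ah"
  Position 3: 'd' from first, 'h' from second => "dh"
  Position 4: 'b' from first, 'j' from second => "bj"
Result: djehahdhbj

djehahdhbj


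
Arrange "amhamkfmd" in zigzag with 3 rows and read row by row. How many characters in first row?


Zigzag "amhamkfmd" into 3 rows:
Placing characters:
  'a' => row 0
  'm' => row 1
  'h' => row 2
  'a' => row 1
  'm' => row 0
  'k' => row 1
  'f' => row 2
  'm' => row 1
  'd' => row 0
Rows:
  Row 0: "amd"
  Row 1: "makm"
  Row 2: "hf"
First row length: 3

3


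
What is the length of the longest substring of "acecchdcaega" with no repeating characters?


Input: "acecchdcaega"
Sliding window (track last position of each char):
  Position 0 ('a'): window [0,0] length 1 -- new best
  Position 1 ('c'): window [0,1] length 2 -- new best
  Position 2 ('e'): window [0,2] length 3 -- new best
  Position 3 ('c'): repeat (last at 1), move window start to 2
  Position 3 ('c'): window [2,3] length 2
  Position 4 ('c'): repeat (last at 3), move window start to 4
  Position 4 ('c'): window [4,4] length 1
  Position 5 ('h'): window [4,5] length 2
  Position 6 ('d'): window [4,6] length 3
  Position 7 ('c'): repeat (last at 4), move window start to 5
  Position 7 ('c'): window [5,7] length 3
  Position 8 ('a'): window [5,8] length 4 -- new best
  Position 9 ('e'): window [5,9] length 5 -- new best
  Position 10 ('g'): window [5,10] length 6 -- new best
  Position 11 ('a'): repeat (last at 8), move window start to 9
  Position 11 ('a'): window [9,11] length 3
Longest substring with no repeats: "hdcaeg" with length 6

6


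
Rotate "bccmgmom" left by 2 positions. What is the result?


Input: "bccmgmom", rotate left by 2
First 2 characters: "bc"
Remaining characters: "cmgmom"
Concatenate remaining + first: "cmgmom" + "bc" = "cmgmombc"

cmgmombc


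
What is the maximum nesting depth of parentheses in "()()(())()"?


Input: "()()(())()"
Tracking depth:
  Position 0 '(': depth becomes 1
  Position 1 ')': depth becomes 0
  Position 2 '(': depth becomes 1
  Position 3 ')': depth becomes 0
  Position 4 '(': depth becomes 1
  Position 5 '(': depth becomes 2
  Position 6 ')': depth becomes 1
  Position 7 ')': depth becomes 0
  Position 8 '(': depth becomes 1
  Position 9 ')': depth becomes 0
Maximum depth reached: 2

2


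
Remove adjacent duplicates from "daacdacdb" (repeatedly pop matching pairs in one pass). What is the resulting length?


Input: daacdacdb
Stack-based adjacent duplicate removal:
  Read 'd': push. Stack: d
  Read 'a': push. Stack: da
  Read 'a': matches stack top 'a' => pop. Stack: d
  Read 'c': push. Stack: dc
  Read 'd': push. Stack: dcd
  Read 'a': push. Stack: dcda
  Read 'c': push. Stack: dcdac
  Read 'd': push. Stack: dcdacd
  Read 'b': push. Stack: dcdacdb
Final stack: "dcdacdb" (length 7)

7


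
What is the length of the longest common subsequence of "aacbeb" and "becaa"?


LCS of "aacbeb" and "becaa"
DP table:
           b    e    c    a    a
      0    0    0    0    0    0
  a   0    0    0    0    1    1
  a   0    0    0    0    1    2
  c   0    0    0    1    1    2
  b   0    1    1    1    1    2
  e   0    1    2    2    2    2
  b   0    1    2    2    2    2
LCS length = dp[6][5] = 2

2


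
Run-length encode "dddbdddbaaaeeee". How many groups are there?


Input: dddbdddbaaaeeee
Scanning for consecutive runs:
  Group 1: 'd' x 3 (positions 0-2)
  Group 2: 'b' x 1 (positions 3-3)
  Group 3: 'd' x 3 (positions 4-6)
  Group 4: 'b' x 1 (positions 7-7)
  Group 5: 'a' x 3 (positions 8-10)
  Group 6: 'e' x 4 (positions 11-14)
Total groups: 6

6


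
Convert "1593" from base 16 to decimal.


Input: "1593" in base 16
Positional expansion:
  Digit '1' (value 1) x 16^3 = 4096
  Digit '5' (value 5) x 16^2 = 1280
  Digit '9' (value 9) x 16^1 = 144
  Digit '3' (value 3) x 16^0 = 3
Sum = 5523

5523


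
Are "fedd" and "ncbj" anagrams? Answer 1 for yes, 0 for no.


Strings: "fedd", "ncbj"
Sorted first:  ddef
Sorted second: bcjn
Differ at position 0: 'd' vs 'b' => not anagrams

0


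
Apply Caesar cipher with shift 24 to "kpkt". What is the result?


Caesar cipher: shift "kpkt" by 24
  'k' (pos 10) + 24 = pos 8 = 'i'
  'p' (pos 15) + 24 = pos 13 = 'n'
  'k' (pos 10) + 24 = pos 8 = 'i'
  't' (pos 19) + 24 = pos 17 = 'r'
Result: inir

inir


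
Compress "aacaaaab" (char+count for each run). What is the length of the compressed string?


Input: aacaaaab
Runs:
  'a' x 2 => "a2"
  'c' x 1 => "c1"
  'a' x 4 => "a4"
  'b' x 1 => "b1"
Compressed: "a2c1a4b1"
Compressed length: 8

8


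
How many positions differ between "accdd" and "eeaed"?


Comparing "accdd" and "eeaed" position by position:
  Position 0: 'a' vs 'e' => DIFFER
  Position 1: 'c' vs 'e' => DIFFER
  Position 2: 'c' vs 'a' => DIFFER
  Position 3: 'd' vs 'e' => DIFFER
  Position 4: 'd' vs 'd' => same
Positions that differ: 4

4


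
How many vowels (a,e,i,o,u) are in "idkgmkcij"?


Input: idkgmkcij
Checking each character:
  'i' at position 0: vowel (running total: 1)
  'd' at position 1: consonant
  'k' at position 2: consonant
  'g' at position 3: consonant
  'm' at position 4: consonant
  'k' at position 5: consonant
  'c' at position 6: consonant
  'i' at position 7: vowel (running total: 2)
  'j' at position 8: consonant
Total vowels: 2

2


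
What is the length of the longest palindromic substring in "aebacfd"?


Input: "aebacfd"
Checking substrings for palindromes:
  No multi-char palindromic substrings found
Longest palindromic substring: "a" with length 1

1


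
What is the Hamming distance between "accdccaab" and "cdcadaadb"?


Comparing "accdccaab" and "cdcadaadb" position by position:
  Position 0: 'a' vs 'c' => differ
  Position 1: 'c' vs 'd' => differ
  Position 2: 'c' vs 'c' => same
  Position 3: 'd' vs 'a' => differ
  Position 4: 'c' vs 'd' => differ
  Position 5: 'c' vs 'a' => differ
  Position 6: 'a' vs 'a' => same
  Position 7: 'a' vs 'd' => differ
  Position 8: 'b' vs 'b' => same
Total differences (Hamming distance): 6

6


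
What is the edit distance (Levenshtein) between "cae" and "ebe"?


Computing edit distance: "cae" -> "ebe"
DP table:
           e    b    e
      0    1    2    3
  c   1    1    2    3
  a   2    2    2    3
  e   3    2    3    2
Edit distance = dp[3][3] = 2

2


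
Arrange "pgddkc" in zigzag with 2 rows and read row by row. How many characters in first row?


Zigzag "pgddkc" into 2 rows:
Placing characters:
  'p' => row 0
  'g' => row 1
  'd' => row 0
  'd' => row 1
  'k' => row 0
  'c' => row 1
Rows:
  Row 0: "pdk"
  Row 1: "gdc"
First row length: 3

3


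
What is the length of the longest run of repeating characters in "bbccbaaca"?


Input: "bbccbaaca"
Scanning for longest run:
  Position 1 ('b'): continues run of 'b', length=2
  Position 2 ('c'): new char, reset run to 1
  Position 3 ('c'): continues run of 'c', length=2
  Position 4 ('b'): new char, reset run to 1
  Position 5 ('a'): new char, reset run to 1
  Position 6 ('a'): continues run of 'a', length=2
  Position 7 ('c'): new char, reset run to 1
  Position 8 ('a'): new char, reset run to 1
Longest run: 'b' with length 2

2


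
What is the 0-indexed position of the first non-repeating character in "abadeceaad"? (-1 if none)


Input: abadeceaad
Character frequencies:
  'a': 4
  'b': 1
  'c': 1
  'd': 2
  'e': 2
Scanning left to right for freq == 1:
  Position 0 ('a'): freq=4, skip
  Position 1 ('b'): unique! => answer = 1

1


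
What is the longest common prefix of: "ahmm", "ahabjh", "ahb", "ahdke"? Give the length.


Words: ahmm, ahabjh, ahb, ahdke
  Position 0: all 'a' => match
  Position 1: all 'h' => match
  Position 2: ('m', 'a', 'b', 'd') => mismatch, stop
LCP = "ah" (length 2)

2


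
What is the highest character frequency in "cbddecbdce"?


Input: cbddecbdce
Character counts:
  'b': 2
  'c': 3
  'd': 3
  'e': 2
Maximum frequency: 3

3


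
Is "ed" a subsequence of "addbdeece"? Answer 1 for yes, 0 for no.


Check if "ed" is a subsequence of "addbdeece"
Greedy scan:
  Position 0 ('a'): no match needed
  Position 1 ('d'): no match needed
  Position 2 ('d'): no match needed
  Position 3 ('b'): no match needed
  Position 4 ('d'): no match needed
  Position 5 ('e'): matches sub[0] = 'e'
  Position 6 ('e'): no match needed
  Position 7 ('c'): no match needed
  Position 8 ('e'): no match needed
Only matched 1/2 characters => not a subsequence

0


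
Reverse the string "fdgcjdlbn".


Input: fdgcjdlbn
Reading characters right to left:
  Position 8: 'n'
  Position 7: 'b'
  Position 6: 'l'
  Position 5: 'd'
  Position 4: 'j'
  Position 3: 'c'
  Position 2: 'g'
  Position 1: 'd'
  Position 0: 'f'
Reversed: nbldjcgdf

nbldjcgdf


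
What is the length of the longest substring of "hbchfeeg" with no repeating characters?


Input: "hbchfeeg"
Sliding window (track last position of each char):
  Position 0 ('h'): window [0,0] length 1 -- new best
  Position 1 ('b'): window [0,1] length 2 -- new best
  Position 2 ('c'): window [0,2] length 3 -- new best
  Position 3 ('h'): repeat (last at 0), move window start to 1
  Position 3 ('h'): window [1,3] length 3
  Position 4 ('f'): window [1,4] length 4 -- new best
  Position 5 ('e'): window [1,5] length 5 -- new best
  Position 6 ('e'): repeat (last at 5), move window start to 6
  Position 6 ('e'): window [6,6] length 1
  Position 7 ('g'): window [6,7] length 2
Longest substring with no repeats: "bchfe" with length 5

5


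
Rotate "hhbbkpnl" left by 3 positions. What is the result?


Input: "hhbbkpnl", rotate left by 3
First 3 characters: "hhb"
Remaining characters: "bkpnl"
Concatenate remaining + first: "bkpnl" + "hhb" = "bkpnlhhb"

bkpnlhhb


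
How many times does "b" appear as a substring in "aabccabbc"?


Searching for "b" in "aabccabbc"
Scanning each position:
  Position 0: "a" => no
  Position 1: "a" => no
  Position 2: "b" => MATCH
  Position 3: "c" => no
  Position 4: "c" => no
  Position 5: "a" => no
  Position 6: "b" => MATCH
  Position 7: "b" => MATCH
  Position 8: "c" => no
Total occurrences: 3

3


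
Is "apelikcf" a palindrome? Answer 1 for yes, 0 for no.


Input: apelikcf
Reversed: fckilepa
  Compare pos 0 ('a') with pos 7 ('f'): MISMATCH
  Compare pos 1 ('p') with pos 6 ('c'): MISMATCH
  Compare pos 2 ('e') with pos 5 ('k'): MISMATCH
  Compare pos 3 ('l') with pos 4 ('i'): MISMATCH
Result: not a palindrome

0


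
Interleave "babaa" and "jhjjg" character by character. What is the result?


Interleaving "babaa" and "jhjjg":
  Position 0: 'b' from first, 'j' from second => "bj"
  Position 1: 'a' from first, 'h' from second => "ah"
  Position 2: 'b' from first, 'j' from second => "bj"
  Position 3: 'a' from first, 'j' from second => "aj"
  Position 4: 'a' from first, 'g' from second => "ag"
Result: bjahbjajag

bjahbjajag


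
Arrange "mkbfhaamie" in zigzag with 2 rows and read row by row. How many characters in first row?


Zigzag "mkbfhaamie" into 2 rows:
Placing characters:
  'm' => row 0
  'k' => row 1
  'b' => row 0
  'f' => row 1
  'h' => row 0
  'a' => row 1
  'a' => row 0
  'm' => row 1
  'i' => row 0
  'e' => row 1
Rows:
  Row 0: "mbhai"
  Row 1: "kfame"
First row length: 5

5


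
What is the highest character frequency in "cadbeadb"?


Input: cadbeadb
Character counts:
  'a': 2
  'b': 2
  'c': 1
  'd': 2
  'e': 1
Maximum frequency: 2

2


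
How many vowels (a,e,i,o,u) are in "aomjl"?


Input: aomjl
Checking each character:
  'a' at position 0: vowel (running total: 1)
  'o' at position 1: vowel (running total: 2)
  'm' at position 2: consonant
  'j' at position 3: consonant
  'l' at position 4: consonant
Total vowels: 2

2


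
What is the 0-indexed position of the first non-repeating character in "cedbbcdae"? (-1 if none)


Input: cedbbcdae
Character frequencies:
  'a': 1
  'b': 2
  'c': 2
  'd': 2
  'e': 2
Scanning left to right for freq == 1:
  Position 0 ('c'): freq=2, skip
  Position 1 ('e'): freq=2, skip
  Position 2 ('d'): freq=2, skip
  Position 3 ('b'): freq=2, skip
  Position 4 ('b'): freq=2, skip
  Position 5 ('c'): freq=2, skip
  Position 6 ('d'): freq=2, skip
  Position 7 ('a'): unique! => answer = 7

7


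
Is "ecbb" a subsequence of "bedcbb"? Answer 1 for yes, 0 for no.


Check if "ecbb" is a subsequence of "bedcbb"
Greedy scan:
  Position 0 ('b'): no match needed
  Position 1 ('e'): matches sub[0] = 'e'
  Position 2 ('d'): no match needed
  Position 3 ('c'): matches sub[1] = 'c'
  Position 4 ('b'): matches sub[2] = 'b'
  Position 5 ('b'): matches sub[3] = 'b'
All 4 characters matched => is a subsequence

1


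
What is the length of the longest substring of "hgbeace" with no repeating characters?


Input: "hgbeace"
Sliding window (track last position of each char):
  Position 0 ('h'): window [0,0] length 1 -- new best
  Position 1 ('g'): window [0,1] length 2 -- new best
  Position 2 ('b'): window [0,2] length 3 -- new best
  Position 3 ('e'): window [0,3] length 4 -- new best
  Position 4 ('a'): window [0,4] length 5 -- new best
  Position 5 ('c'): window [0,5] length 6 -- new best
  Position 6 ('e'): repeat (last at 3), move window start to 4
  Position 6 ('e'): window [4,6] length 3
Longest substring with no repeats: "hgbeac" with length 6

6


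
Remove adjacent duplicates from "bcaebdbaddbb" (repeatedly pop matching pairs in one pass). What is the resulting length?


Input: bcaebdbaddbb
Stack-based adjacent duplicate removal:
  Read 'b': push. Stack: b
  Read 'c': push. Stack: bc
  Read 'a': push. Stack: bca
  Read 'e': push. Stack: bcae
  Read 'b': push. Stack: bcaeb
  Read 'd': push. Stack: bcaebd
  Read 'b': push. Stack: bcaebdb
  Read 'a': push. Stack: bcaebdba
  Read 'd': push. Stack: bcaebdbad
  Read 'd': matches stack top 'd' => pop. Stack: bcaebdba
  Read 'b': push. Stack: bcaebdbab
  Read 'b': matches stack top 'b' => pop. Stack: bcaebdba
Final stack: "bcaebdba" (length 8)

8


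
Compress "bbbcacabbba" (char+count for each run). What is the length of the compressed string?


Input: bbbcacabbba
Runs:
  'b' x 3 => "b3"
  'c' x 1 => "c1"
  'a' x 1 => "a1"
  'c' x 1 => "c1"
  'a' x 1 => "a1"
  'b' x 3 => "b3"
  'a' x 1 => "a1"
Compressed: "b3c1a1c1a1b3a1"
Compressed length: 14

14


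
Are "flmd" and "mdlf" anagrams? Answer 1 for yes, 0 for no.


Strings: "flmd", "mdlf"
Sorted first:  dflm
Sorted second: dflm
Sorted forms match => anagrams

1


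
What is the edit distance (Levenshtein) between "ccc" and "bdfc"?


Computing edit distance: "ccc" -> "bdfc"
DP table:
           b    d    f    c
      0    1    2    3    4
  c   1    1    2    3    3
  c   2    2    2    3    3
  c   3    3    3    3    3
Edit distance = dp[3][4] = 3

3


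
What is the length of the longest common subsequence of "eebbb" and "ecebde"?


LCS of "eebbb" and "ecebde"
DP table:
           e    c    e    b    d    e
      0    0    0    0    0    0    0
  e   0    1    1    1    1    1    1
  e   0    1    1    2    2    2    2
  b   0    1    1    2    3    3    3
  b   0    1    1    2    3    3    3
  b   0    1    1    2    3    3    3
LCS length = dp[5][6] = 3

3


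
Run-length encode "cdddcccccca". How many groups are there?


Input: cdddcccccca
Scanning for consecutive runs:
  Group 1: 'c' x 1 (positions 0-0)
  Group 2: 'd' x 3 (positions 1-3)
  Group 3: 'c' x 6 (positions 4-9)
  Group 4: 'a' x 1 (positions 10-10)
Total groups: 4

4


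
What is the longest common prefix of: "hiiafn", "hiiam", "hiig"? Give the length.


Words: hiiafn, hiiam, hiig
  Position 0: all 'h' => match
  Position 1: all 'i' => match
  Position 2: all 'i' => match
  Position 3: ('a', 'a', 'g') => mismatch, stop
LCP = "hii" (length 3)

3


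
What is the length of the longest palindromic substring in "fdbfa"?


Input: "fdbfa"
Checking substrings for palindromes:
  No multi-char palindromic substrings found
Longest palindromic substring: "f" with length 1

1


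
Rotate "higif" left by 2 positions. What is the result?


Input: "higif", rotate left by 2
First 2 characters: "hi"
Remaining characters: "gif"
Concatenate remaining + first: "gif" + "hi" = "gifhi"

gifhi


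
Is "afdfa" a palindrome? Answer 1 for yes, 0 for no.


Input: afdfa
Reversed: afdfa
  Compare pos 0 ('a') with pos 4 ('a'): match
  Compare pos 1 ('f') with pos 3 ('f'): match
Result: palindrome

1


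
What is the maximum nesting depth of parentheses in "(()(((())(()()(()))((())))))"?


Input: "(()(((())(()()(()))((())))))"
Tracking depth:
  Position 0 '(': depth becomes 1
  Position 1 '(': depth becomes 2
  Position 2 ')': depth becomes 1
  Position 3 '(': depth becomes 2
  Position 4 '(': depth becomes 3
  Position 5 '(': depth becomes 4
  Position 6 '(': depth becomes 5
  Position 7 ')': depth becomes 4
  Position 8 ')': depth becomes 3
  Position 9 '(': depth becomes 4
  Position 10 '(': depth becomes 5
  Position 11 ')': depth becomes 4
  Position 12 '(': depth becomes 5
  Position 13 ')': depth becomes 4
  Position 14 '(': depth becomes 5
  Position 15 '(': depth becomes 6
  Position 16 ')': depth becomes 5
  Position 17 ')': depth becomes 4
  Position 18 ')': depth becomes 3
  Position 19 '(': depth becomes 4
  Position 20 '(': depth becomes 5
  Position 21 '(': depth becomes 6
  Position 22 ')': depth becomes 5
  Position 23 ')': depth becomes 4
  Position 24 ')': depth becomes 3
  Position 25 ')': depth becomes 2
  Position 26 ')': depth becomes 1
  Position 27 ')': depth becomes 0
Maximum depth reached: 6

6


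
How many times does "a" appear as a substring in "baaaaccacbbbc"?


Searching for "a" in "baaaaccacbbbc"
Scanning each position:
  Position 0: "b" => no
  Position 1: "a" => MATCH
  Position 2: "a" => MATCH
  Position 3: "a" => MATCH
  Position 4: "a" => MATCH
  Position 5: "c" => no
  Position 6: "c" => no
  Position 7: "a" => MATCH
  Position 8: "c" => no
  Position 9: "b" => no
  Position 10: "b" => no
  Position 11: "b" => no
  Position 12: "c" => no
Total occurrences: 5

5


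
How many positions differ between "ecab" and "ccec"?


Comparing "ecab" and "ccec" position by position:
  Position 0: 'e' vs 'c' => DIFFER
  Position 1: 'c' vs 'c' => same
  Position 2: 'a' vs 'e' => DIFFER
  Position 3: 'b' vs 'c' => DIFFER
Positions that differ: 3

3


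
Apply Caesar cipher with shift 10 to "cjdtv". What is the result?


Caesar cipher: shift "cjdtv" by 10
  'c' (pos 2) + 10 = pos 12 = 'm'
  'j' (pos 9) + 10 = pos 19 = 't'
  'd' (pos 3) + 10 = pos 13 = 'n'
  't' (pos 19) + 10 = pos 3 = 'd'
  'v' (pos 21) + 10 = pos 5 = 'f'
Result: mtndf

mtndf


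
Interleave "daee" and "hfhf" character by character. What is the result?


Interleaving "daee" and "hfhf":
  Position 0: 'd' from first, 'h' from second => "dh"
  Position 1: 'a' from first, 'f' from second => "af"
  Position 2: 'e' from first, 'h' from second => "eh"
  Position 3: 'e' from first, 'f' from second => "ef"
Result: dhafehef

dhafehef


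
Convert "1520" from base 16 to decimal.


Input: "1520" in base 16
Positional expansion:
  Digit '1' (value 1) x 16^3 = 4096
  Digit '5' (value 5) x 16^2 = 1280
  Digit '2' (value 2) x 16^1 = 32
  Digit '0' (value 0) x 16^0 = 0
Sum = 5408

5408


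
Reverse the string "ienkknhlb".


Input: ienkknhlb
Reading characters right to left:
  Position 8: 'b'
  Position 7: 'l'
  Position 6: 'h'
  Position 5: 'n'
  Position 4: 'k'
  Position 3: 'k'
  Position 2: 'n'
  Position 1: 'e'
  Position 0: 'i'
Reversed: blhnkknei

blhnkknei


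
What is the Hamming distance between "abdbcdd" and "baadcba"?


Comparing "abdbcdd" and "baadcba" position by position:
  Position 0: 'a' vs 'b' => differ
  Position 1: 'b' vs 'a' => differ
  Position 2: 'd' vs 'a' => differ
  Position 3: 'b' vs 'd' => differ
  Position 4: 'c' vs 'c' => same
  Position 5: 'd' vs 'b' => differ
  Position 6: 'd' vs 'a' => differ
Total differences (Hamming distance): 6

6


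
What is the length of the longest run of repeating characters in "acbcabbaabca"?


Input: "acbcabbaabca"
Scanning for longest run:
  Position 1 ('c'): new char, reset run to 1
  Position 2 ('b'): new char, reset run to 1
  Position 3 ('c'): new char, reset run to 1
  Position 4 ('a'): new char, reset run to 1
  Position 5 ('b'): new char, reset run to 1
  Position 6 ('b'): continues run of 'b', length=2
  Position 7 ('a'): new char, reset run to 1
  Position 8 ('a'): continues run of 'a', length=2
  Position 9 ('b'): new char, reset run to 1
  Position 10 ('c'): new char, reset run to 1
  Position 11 ('a'): new char, reset run to 1
Longest run: 'b' with length 2

2


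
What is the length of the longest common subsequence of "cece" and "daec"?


LCS of "cece" and "daec"
DP table:
           d    a    e    c
      0    0    0    0    0
  c   0    0    0    0    1
  e   0    0    0    1    1
  c   0    0    0    1    2
  e   0    0    0    1    2
LCS length = dp[4][4] = 2

2


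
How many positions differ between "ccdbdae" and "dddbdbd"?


Comparing "ccdbdae" and "dddbdbd" position by position:
  Position 0: 'c' vs 'd' => DIFFER
  Position 1: 'c' vs 'd' => DIFFER
  Position 2: 'd' vs 'd' => same
  Position 3: 'b' vs 'b' => same
  Position 4: 'd' vs 'd' => same
  Position 5: 'a' vs 'b' => DIFFER
  Position 6: 'e' vs 'd' => DIFFER
Positions that differ: 4

4


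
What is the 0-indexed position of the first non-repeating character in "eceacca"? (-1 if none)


Input: eceacca
Character frequencies:
  'a': 2
  'c': 3
  'e': 2
Scanning left to right for freq == 1:
  Position 0 ('e'): freq=2, skip
  Position 1 ('c'): freq=3, skip
  Position 2 ('e'): freq=2, skip
  Position 3 ('a'): freq=2, skip
  Position 4 ('c'): freq=3, skip
  Position 5 ('c'): freq=3, skip
  Position 6 ('a'): freq=2, skip
  No unique character found => answer = -1

-1


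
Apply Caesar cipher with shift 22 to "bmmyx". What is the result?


Caesar cipher: shift "bmmyx" by 22
  'b' (pos 1) + 22 = pos 23 = 'x'
  'm' (pos 12) + 22 = pos 8 = 'i'
  'm' (pos 12) + 22 = pos 8 = 'i'
  'y' (pos 24) + 22 = pos 20 = 'u'
  'x' (pos 23) + 22 = pos 19 = 't'
Result: xiiut

xiiut


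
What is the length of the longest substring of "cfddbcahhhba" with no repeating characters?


Input: "cfddbcahhhba"
Sliding window (track last position of each char):
  Position 0 ('c'): window [0,0] length 1 -- new best
  Position 1 ('f'): window [0,1] length 2 -- new best
  Position 2 ('d'): window [0,2] length 3 -- new best
  Position 3 ('d'): repeat (last at 2), move window start to 3
  Position 3 ('d'): window [3,3] length 1
  Position 4 ('b'): window [3,4] length 2
  Position 5 ('c'): window [3,5] length 3
  Position 6 ('a'): window [3,6] length 4 -- new best
  Position 7 ('h'): window [3,7] length 5 -- new best
  Position 8 ('h'): repeat (last at 7), move window start to 8
  Position 8 ('h'): window [8,8] length 1
  Position 9 ('h'): repeat (last at 8), move window start to 9
  Position 9 ('h'): window [9,9] length 1
  Position 10 ('b'): window [9,10] length 2
  Position 11 ('a'): window [9,11] length 3
Longest substring with no repeats: "dbcah" with length 5

5


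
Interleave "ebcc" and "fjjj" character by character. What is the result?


Interleaving "ebcc" and "fjjj":
  Position 0: 'e' from first, 'f' from second => "ef"
  Position 1: 'b' from first, 'j' from second => "bj"
  Position 2: 'c' from first, 'j' from second => "cj"
  Position 3: 'c' from first, 'j' from second => "cj"
Result: efbjcjcj

efbjcjcj


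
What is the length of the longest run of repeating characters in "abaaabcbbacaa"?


Input: "abaaabcbbacaa"
Scanning for longest run:
  Position 1 ('b'): new char, reset run to 1
  Position 2 ('a'): new char, reset run to 1
  Position 3 ('a'): continues run of 'a', length=2
  Position 4 ('a'): continues run of 'a', length=3
  Position 5 ('b'): new char, reset run to 1
  Position 6 ('c'): new char, reset run to 1
  Position 7 ('b'): new char, reset run to 1
  Position 8 ('b'): continues run of 'b', length=2
  Position 9 ('a'): new char, reset run to 1
  Position 10 ('c'): new char, reset run to 1
  Position 11 ('a'): new char, reset run to 1
  Position 12 ('a'): continues run of 'a', length=2
Longest run: 'a' with length 3

3


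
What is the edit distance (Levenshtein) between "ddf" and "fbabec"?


Computing edit distance: "ddf" -> "fbabec"
DP table:
           f    b    a    b    e    c
      0    1    2    3    4    5    6
  d   1    1    2    3    4    5    6
  d   2    2    2    3    4    5    6
  f   3    2    3    3    4    5    6
Edit distance = dp[3][6] = 6

6


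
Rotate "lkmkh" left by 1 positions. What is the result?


Input: "lkmkh", rotate left by 1
First 1 characters: "l"
Remaining characters: "kmkh"
Concatenate remaining + first: "kmkh" + "l" = "kmkhl"

kmkhl


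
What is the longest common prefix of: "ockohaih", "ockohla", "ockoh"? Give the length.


Words: ockohaih, ockohla, ockoh
  Position 0: all 'o' => match
  Position 1: all 'c' => match
  Position 2: all 'k' => match
  Position 3: all 'o' => match
  Position 4: all 'h' => match
LCP = "ockoh" (length 5)

5


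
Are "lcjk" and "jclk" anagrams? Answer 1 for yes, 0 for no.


Strings: "lcjk", "jclk"
Sorted first:  cjkl
Sorted second: cjkl
Sorted forms match => anagrams

1


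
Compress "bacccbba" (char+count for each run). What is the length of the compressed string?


Input: bacccbba
Runs:
  'b' x 1 => "b1"
  'a' x 1 => "a1"
  'c' x 3 => "c3"
  'b' x 2 => "b2"
  'a' x 1 => "a1"
Compressed: "b1a1c3b2a1"
Compressed length: 10

10


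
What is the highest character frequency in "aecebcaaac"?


Input: aecebcaaac
Character counts:
  'a': 4
  'b': 1
  'c': 3
  'e': 2
Maximum frequency: 4

4


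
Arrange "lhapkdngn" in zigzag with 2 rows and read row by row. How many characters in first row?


Zigzag "lhapkdngn" into 2 rows:
Placing characters:
  'l' => row 0
  'h' => row 1
  'a' => row 0
  'p' => row 1
  'k' => row 0
  'd' => row 1
  'n' => row 0
  'g' => row 1
  'n' => row 0
Rows:
  Row 0: "laknn"
  Row 1: "hpdg"
First row length: 5

5


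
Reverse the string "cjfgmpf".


Input: cjfgmpf
Reading characters right to left:
  Position 6: 'f'
  Position 5: 'p'
  Position 4: 'm'
  Position 3: 'g'
  Position 2: 'f'
  Position 1: 'j'
  Position 0: 'c'
Reversed: fpmgfjc

fpmgfjc
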